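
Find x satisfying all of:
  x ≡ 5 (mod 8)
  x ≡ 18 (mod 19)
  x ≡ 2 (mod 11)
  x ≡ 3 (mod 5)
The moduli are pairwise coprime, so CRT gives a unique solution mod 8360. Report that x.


Product of moduli M = 8 · 19 · 11 · 5 = 8360.
Merge one congruence at a time:
  Start: x ≡ 5 (mod 8).
  Combine with x ≡ 18 (mod 19); new modulus lcm = 152.
    Write x = 5 + 8·t and substitute into x ≡ 18 (mod 19): 8·t ≡ 18 − 5 = 13 (mod 19).
    The inverse of 8 mod 19 is 12 (since 8·12 = 96 = 5·19 + 1), so t ≡ 12·13 = 156 ≡ 4 (mod 19).
    Then x = 5 + 8·4 = 37, valid modulo lcm(8, 19) = 152: x ≡ 37 (mod 152).
  Combine with x ≡ 2 (mod 11); new modulus lcm = 1672.
    Write x = 37 + 152·t and substitute into x ≡ 2 (mod 11): 152·t ≡ 2 − 37 = -35 (mod 11).
    Reduce coefficients mod 11: 9·t ≡ 9 (mod 11).
    The inverse of 9 mod 11 is 5 (since 9·5 = 45 = 4·11 + 1), so t ≡ 5·9 = 45 ≡ 1 (mod 11).
    Then x = 37 + 152·1 = 189, valid modulo lcm(152, 11) = 1672: x ≡ 189 (mod 1672).
  Combine with x ≡ 3 (mod 5); new modulus lcm = 8360.
    Write x = 189 + 1672·t and substitute into x ≡ 3 (mod 5): 1672·t ≡ 3 − 189 = -186 (mod 5).
    Reduce coefficients mod 5: 2·t ≡ 4 (mod 5).
    The inverse of 2 mod 5 is 3 (since 2·3 = 6 = 1·5 + 1), so t ≡ 3·4 = 12 ≡ 2 (mod 5).
    Then x = 189 + 1672·2 = 3533, valid modulo lcm(1672, 5) = 8360: x ≡ 3533 (mod 8360).
Verify against each original: 3533 mod 8 = 5, 3533 mod 19 = 18, 3533 mod 11 = 2, 3533 mod 5 = 3.

x ≡ 3533 (mod 8360).


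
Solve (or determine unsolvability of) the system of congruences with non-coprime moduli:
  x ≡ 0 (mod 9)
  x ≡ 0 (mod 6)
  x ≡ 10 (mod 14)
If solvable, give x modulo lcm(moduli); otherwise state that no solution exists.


Moduli 9, 6, 14 are not pairwise coprime, so CRT works modulo lcm(m_i) when all pairwise compatibility conditions hold.
Pairwise compatibility: gcd(m_i, m_j) must divide a_i - a_j for every pair.
Merge one congruence at a time:
  Start: x ≡ 0 (mod 9).
  Combine with x ≡ 0 (mod 6): gcd(9, 6) = 3; 0 - 0 = 0, which IS divisible by 3, so compatible.
    Write x = 0 + 9·t and substitute into x ≡ 0 (mod 6): 9·t ≡ 0 − 0 = 0 (mod 6).
    Divide the congruence (and modulus) by g = 3: 3·t ≡ 0 (mod 2).
    Reduce coefficients mod 2: 1·t ≡ 0 (mod 2).
    So t ≡ 0 (mod 2).
    Then x = 0 + 9·0 = 0, valid modulo lcm(9, 6) = 18: x ≡ 0 (mod 18).
  Combine with x ≡ 10 (mod 14): gcd(18, 14) = 2; 10 - 0 = 10, which IS divisible by 2, so compatible.
    Write x = 0 + 18·t and substitute into x ≡ 10 (mod 14): 18·t ≡ 10 − 0 = 10 (mod 14).
    Divide the congruence (and modulus) by g = 2: 9·t ≡ 5 (mod 7).
    Reduce coefficients mod 7: 2·t ≡ 5 (mod 7).
    The inverse of 2 mod 7 is 4 (since 2·4 = 8 = 1·7 + 1), so t ≡ 4·5 = 20 ≡ 6 (mod 7).
    Then x = 0 + 18·6 = 108, valid modulo lcm(18, 14) = 126: x ≡ 108 (mod 126).
Verify: 108 mod 9 = 0, 108 mod 6 = 0, 108 mod 14 = 10.

x ≡ 108 (mod 126).


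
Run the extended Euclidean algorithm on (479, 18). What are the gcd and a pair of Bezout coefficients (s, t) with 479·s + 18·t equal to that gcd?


Euclidean algorithm on (479, 18) — divide until remainder is 0:
  479 = 26 · 18 + 11
  18 = 1 · 11 + 7
  11 = 1 · 7 + 4
  7 = 1 · 4 + 3
  4 = 1 · 3 + 1
  3 = 3 · 1 + 0
gcd(479, 18) = 1.
Track Bezout coefficients alongside the remainders: start with r₀ = 479 = a·1 + b·0 (s = 1, t = 0) and r₁ = 18 = a·0 + b·1 (s = 0, t = 1); each new remainder r_{k+1} = r_{k-1} − q_k·r_k inherits s_{k+1} = s_{k-1} − q_k·s_k, t_{k+1} = t_{k-1} − q_k·t_k, so r_k = a·s_k + b·t_k at every step:
  q = 26: r = 11, s = 1 − 26·0 = 1, t = 0 − 26·1 = -26  (check: 479·1 + 18·(-26) = 11)
  q = 1: r = 7, s = 0 − 1·1 = -1, t = 1 − 1·(-26) = 27  (check: 479·(-1) + 18·27 = 7)
  q = 1: r = 4, s = 1 − 1·(-1) = 2, t = -26 − 1·27 = -53  (check: 479·2 + 18·(-53) = 4)
  q = 1: r = 3, s = -1 − 1·2 = -3, t = 27 − 1·(-53) = 80  (check: 479·(-3) + 18·80 = 3)
  q = 1: r = 1, s = 2 − 1·(-3) = 5, t = -53 − 1·80 = -133  (check: 479·5 + 18·(-133) = 1)
The row with r = 1 (the gcd) gives the Bezout coefficients s = 5, t = -133.
Result: 479 · (5) + 18 · (-133) = 1.

gcd(479, 18) = 1; s = 5, t = -133 (check: 479·5 + 18·(-133) = 1).


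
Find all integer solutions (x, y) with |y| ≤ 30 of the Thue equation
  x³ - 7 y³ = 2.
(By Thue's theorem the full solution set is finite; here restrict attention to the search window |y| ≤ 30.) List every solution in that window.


The equation is x³ - 7y³ = 2. For fixed y, x³ = 7·y³ + 2, so a solution requires the RHS to be a perfect cube.
Strategy: iterate y from -30 to 30, compute RHS = 7·y³ + 2, and check whether it is a (positive or negative) perfect cube.
Check small values of y:
  y = 0: RHS = 2 is not a perfect cube.
  y = 1: RHS = 9 is not a perfect cube.
  y = -1: RHS = -5 is not a perfect cube.
  y = 2: RHS = 58 is not a perfect cube.
  y = -2: RHS = -54 is not a perfect cube.
  y = 3: RHS = 191 is not a perfect cube.
  y = -3: RHS = -187 is not a perfect cube.
Continuing the search up to |y| = 30 finds no solutions either.
No (x, y) in the scanned range satisfies the equation.

No integer solutions with |y| ≤ 30.


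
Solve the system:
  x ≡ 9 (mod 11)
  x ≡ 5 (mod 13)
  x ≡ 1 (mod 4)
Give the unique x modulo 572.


Moduli 11, 13, 4 are pairwise coprime; by CRT there is a unique solution modulo M = 11 · 13 · 4 = 572.
Solve pairwise, accumulating the modulus:
  Start with x ≡ 9 (mod 11).
  Combine with x ≡ 5 (mod 13): since gcd(11, 13) = 1, we get a unique residue mod 143.
    Write x = 9 + 11·t and substitute into x ≡ 5 (mod 13): 11·t ≡ 5 − 9 = -4 (mod 13).
    Reduce coefficients mod 13: 11·t ≡ 9 (mod 13).
    The inverse of 11 mod 13 is 6 (since 11·6 = 66 = 5·13 + 1), so t ≡ 6·9 = 54 ≡ 2 (mod 13).
    Then x = 9 + 11·2 = 31, valid modulo lcm(11, 13) = 143: x ≡ 31 (mod 143).
  Combine with x ≡ 1 (mod 4): since gcd(143, 4) = 1, we get a unique residue mod 572.
    Write x = 31 + 143·t and substitute into x ≡ 1 (mod 4): 143·t ≡ 1 − 31 = -30 (mod 4).
    Reduce coefficients mod 4: 3·t ≡ 2 (mod 4).
    The inverse of 3 mod 4 is 3 (since 3·3 = 9 = 2·4 + 1), so t ≡ 3·2 = 6 ≡ 2 (mod 4).
    Then x = 31 + 143·2 = 317, valid modulo lcm(143, 4) = 572: x ≡ 317 (mod 572).
Verify: 317 mod 11 = 9 ✓, 317 mod 13 = 5 ✓, 317 mod 4 = 1 ✓.

x ≡ 317 (mod 572).


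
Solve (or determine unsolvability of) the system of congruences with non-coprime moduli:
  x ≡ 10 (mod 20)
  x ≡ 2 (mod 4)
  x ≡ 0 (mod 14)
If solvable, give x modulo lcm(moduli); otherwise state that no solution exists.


Moduli 20, 4, 14 are not pairwise coprime, so CRT works modulo lcm(m_i) when all pairwise compatibility conditions hold.
Pairwise compatibility: gcd(m_i, m_j) must divide a_i - a_j for every pair.
Merge one congruence at a time:
  Start: x ≡ 10 (mod 20).
  Combine with x ≡ 2 (mod 4): gcd(20, 4) = 4; 2 - 10 = -8, which IS divisible by 4, so compatible.
    Write x = 10 + 20·t and substitute into x ≡ 2 (mod 4): 20·t ≡ 2 − 10 = -8 (mod 4).
    Divide the congruence (and modulus) by g = 4: 5·t ≡ -2 (mod 1).
    Modulo 1 every t works; take t = 0.
    Then x = 10 + 20·0 = 10, valid modulo lcm(20, 4) = 20: x ≡ 10 (mod 20).
  Combine with x ≡ 0 (mod 14): gcd(20, 14) = 2; 0 - 10 = -10, which IS divisible by 2, so compatible.
    Write x = 10 + 20·t and substitute into x ≡ 0 (mod 14): 20·t ≡ 0 − 10 = -10 (mod 14).
    Divide the congruence (and modulus) by g = 2: 10·t ≡ -5 (mod 7).
    Reduce coefficients mod 7: 3·t ≡ 2 (mod 7).
    The inverse of 3 mod 7 is 5 (since 3·5 = 15 = 2·7 + 1), so t ≡ 5·2 = 10 ≡ 3 (mod 7).
    Then x = 10 + 20·3 = 70, valid modulo lcm(20, 14) = 140: x ≡ 70 (mod 140).
Verify: 70 mod 20 = 10, 70 mod 4 = 2, 70 mod 14 = 0.

x ≡ 70 (mod 140).


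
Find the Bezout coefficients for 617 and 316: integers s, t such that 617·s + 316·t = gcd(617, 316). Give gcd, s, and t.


Euclidean algorithm on (617, 316) — divide until remainder is 0:
  617 = 1 · 316 + 301
  316 = 1 · 301 + 15
  301 = 20 · 15 + 1
  15 = 15 · 1 + 0
gcd(617, 316) = 1.
Track Bezout coefficients alongside the remainders: start with r₀ = 617 = a·1 + b·0 (s = 1, t = 0) and r₁ = 316 = a·0 + b·1 (s = 0, t = 1); each new remainder r_{k+1} = r_{k-1} − q_k·r_k inherits s_{k+1} = s_{k-1} − q_k·s_k, t_{k+1} = t_{k-1} − q_k·t_k, so r_k = a·s_k + b·t_k at every step:
  q = 1: r = 301, s = 1 − 1·0 = 1, t = 0 − 1·1 = -1  (check: 617·1 + 316·(-1) = 301)
  q = 1: r = 15, s = 0 − 1·1 = -1, t = 1 − 1·(-1) = 2  (check: 617·(-1) + 316·2 = 15)
  q = 20: r = 1, s = 1 − 20·(-1) = 21, t = -1 − 20·2 = -41  (check: 617·21 + 316·(-41) = 1)
The row with r = 1 (the gcd) gives the Bezout coefficients s = 21, t = -41.
Result: 617 · (21) + 316 · (-41) = 1.

gcd(617, 316) = 1; s = 21, t = -41 (check: 617·21 + 316·(-41) = 1).


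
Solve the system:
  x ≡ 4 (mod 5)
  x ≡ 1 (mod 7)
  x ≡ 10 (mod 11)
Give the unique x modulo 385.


Moduli 5, 7, 11 are pairwise coprime; by CRT there is a unique solution modulo M = 5 · 7 · 11 = 385.
Solve pairwise, accumulating the modulus:
  Start with x ≡ 4 (mod 5).
  Combine with x ≡ 1 (mod 7): since gcd(5, 7) = 1, we get a unique residue mod 35.
    Write x = 4 + 5·t and substitute into x ≡ 1 (mod 7): 5·t ≡ 1 − 4 = -3 (mod 7).
    Reduce coefficients mod 7: 5·t ≡ 4 (mod 7).
    The inverse of 5 mod 7 is 3 (since 5·3 = 15 = 2·7 + 1), so t ≡ 3·4 = 12 ≡ 5 (mod 7).
    Then x = 4 + 5·5 = 29, valid modulo lcm(5, 7) = 35: x ≡ 29 (mod 35).
  Combine with x ≡ 10 (mod 11): since gcd(35, 11) = 1, we get a unique residue mod 385.
    Write x = 29 + 35·t and substitute into x ≡ 10 (mod 11): 35·t ≡ 10 − 29 = -19 (mod 11).
    Reduce coefficients mod 11: 2·t ≡ 3 (mod 11).
    The inverse of 2 mod 11 is 6 (since 2·6 = 12 = 1·11 + 1), so t ≡ 6·3 = 18 ≡ 7 (mod 11).
    Then x = 29 + 35·7 = 274, valid modulo lcm(35, 11) = 385: x ≡ 274 (mod 385).
Verify: 274 mod 5 = 4 ✓, 274 mod 7 = 1 ✓, 274 mod 11 = 10 ✓.

x ≡ 274 (mod 385).


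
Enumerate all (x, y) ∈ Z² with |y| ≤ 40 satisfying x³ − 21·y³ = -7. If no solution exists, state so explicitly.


The equation is x³ - 21y³ = -7. For fixed y, x³ = 21·y³ − 7, so a solution requires the RHS to be a perfect cube.
Strategy: iterate y from -40 to 40, compute RHS = 21·y³ − 7, and check whether it is a (positive or negative) perfect cube.
Check small values of y:
  y = 0: RHS = -7 is not a perfect cube.
  y = 1: RHS = 14 is not a perfect cube.
  y = -1: RHS = -28 is not a perfect cube.
  y = 2: RHS = 161 is not a perfect cube.
  y = -2: RHS = -175 is not a perfect cube.
  y = 3: RHS = 560 is not a perfect cube.
  y = -3: RHS = -574 is not a perfect cube.
Continuing the search up to |y| = 40 finds no solutions either.
No (x, y) in the scanned range satisfies the equation.

No integer solutions with |y| ≤ 40.


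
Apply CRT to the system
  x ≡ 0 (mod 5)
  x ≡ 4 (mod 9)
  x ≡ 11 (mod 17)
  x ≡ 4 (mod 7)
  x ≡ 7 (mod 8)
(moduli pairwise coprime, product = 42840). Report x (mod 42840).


Product of moduli M = 5 · 9 · 17 · 7 · 8 = 42840.
Merge one congruence at a time:
  Start: x ≡ 0 (mod 5).
  Combine with x ≡ 4 (mod 9); new modulus lcm = 45.
    Write x = 0 + 5·t and substitute into x ≡ 4 (mod 9): 5·t ≡ 4 − 0 = 4 (mod 9).
    The inverse of 5 mod 9 is 2 (since 5·2 = 10 = 1·9 + 1), so t ≡ 2·4 = 8 ≡ 8 (mod 9).
    Then x = 0 + 5·8 = 40, valid modulo lcm(5, 9) = 45: x ≡ 40 (mod 45).
  Combine with x ≡ 11 (mod 17); new modulus lcm = 765.
    Write x = 40 + 45·t and substitute into x ≡ 11 (mod 17): 45·t ≡ 11 − 40 = -29 (mod 17).
    Reduce coefficients mod 17: 11·t ≡ 5 (mod 17).
    The inverse of 11 mod 17 is 14 (since 11·14 = 154 = 9·17 + 1), so t ≡ 14·5 = 70 ≡ 2 (mod 17).
    Then x = 40 + 45·2 = 130, valid modulo lcm(45, 17) = 765: x ≡ 130 (mod 765).
  Combine with x ≡ 4 (mod 7); new modulus lcm = 5355.
    Write x = 130 + 765·t and substitute into x ≡ 4 (mod 7): 765·t ≡ 4 − 130 = -126 (mod 7).
    Reduce coefficients mod 7: 2·t ≡ 0 (mod 7).
    The inverse of 2 mod 7 is 4 (since 2·4 = 8 = 1·7 + 1), so t ≡ 4·0 = 0 ≡ 0 (mod 7).
    Then x = 130 + 765·0 = 130, valid modulo lcm(765, 7) = 5355: x ≡ 130 (mod 5355).
  Combine with x ≡ 7 (mod 8); new modulus lcm = 42840.
    Write x = 130 + 5355·t and substitute into x ≡ 7 (mod 8): 5355·t ≡ 7 − 130 = -123 (mod 8).
    Reduce coefficients mod 8: 3·t ≡ 5 (mod 8).
    The inverse of 3 mod 8 is 3 (since 3·3 = 9 = 1·8 + 1), so t ≡ 3·5 = 15 ≡ 7 (mod 8).
    Then x = 130 + 5355·7 = 37615, valid modulo lcm(5355, 8) = 42840: x ≡ 37615 (mod 42840).
Verify against each original: 37615 mod 5 = 0, 37615 mod 9 = 4, 37615 mod 17 = 11, 37615 mod 7 = 4, 37615 mod 8 = 7.

x ≡ 37615 (mod 42840).


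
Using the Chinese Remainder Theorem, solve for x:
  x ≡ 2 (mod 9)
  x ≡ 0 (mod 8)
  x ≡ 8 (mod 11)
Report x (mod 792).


Moduli 9, 8, 11 are pairwise coprime; by CRT there is a unique solution modulo M = 9 · 8 · 11 = 792.
Solve pairwise, accumulating the modulus:
  Start with x ≡ 2 (mod 9).
  Combine with x ≡ 0 (mod 8): since gcd(9, 8) = 1, we get a unique residue mod 72.
    Write x = 2 + 9·t and substitute into x ≡ 0 (mod 8): 9·t ≡ 0 − 2 = -2 (mod 8).
    Reduce coefficients mod 8: 1·t ≡ 6 (mod 8).
    So t ≡ 6 (mod 8).
    Then x = 2 + 9·6 = 56, valid modulo lcm(9, 8) = 72: x ≡ 56 (mod 72).
  Combine with x ≡ 8 (mod 11): since gcd(72, 11) = 1, we get a unique residue mod 792.
    Write x = 56 + 72·t and substitute into x ≡ 8 (mod 11): 72·t ≡ 8 − 56 = -48 (mod 11).
    Reduce coefficients mod 11: 6·t ≡ 7 (mod 11).
    The inverse of 6 mod 11 is 2 (since 6·2 = 12 = 1·11 + 1), so t ≡ 2·7 = 14 ≡ 3 (mod 11).
    Then x = 56 + 72·3 = 272, valid modulo lcm(72, 11) = 792: x ≡ 272 (mod 792).
Verify: 272 mod 9 = 2 ✓, 272 mod 8 = 0 ✓, 272 mod 11 = 8 ✓.

x ≡ 272 (mod 792).


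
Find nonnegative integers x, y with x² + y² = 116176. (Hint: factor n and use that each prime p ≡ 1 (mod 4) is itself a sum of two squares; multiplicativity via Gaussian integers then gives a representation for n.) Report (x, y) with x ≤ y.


Step 1: Factor n = 116176 = 2^4 · 53 · 137.
Step 2: Check the mod-4 condition on each prime factor: 2 = 2 (special); 53 ≡ 1 (mod 4), exponent 1; 137 ≡ 1 (mod 4), exponent 1.
All primes ≡ 3 (mod 4) appear to even exponent (or don't appear), so by the two-squares theorem n IS expressible as a sum of two squares.
Step 3: Build a representation. Group n = k² · m with k = 4 and m = 53 · 137 = 7261 (a product of primes ≡ 1 (mod 4)); a representation of m scales to one of n via (k·x)² + (k·y)² = k²(x² + y²). Each prime p ≡ 1 (mod 4) is itself a sum of two squares; find a² by testing p − a² for a perfect square:
  53: 53 − 1² = 52, 53 − 2² = 49 = 7² ⇒ 53 = 2² + 7².
  137: 137 − 1² = 136, 137 − 2² = 133, 137 − 3² = 128, 137 − 4² = 121 = 11² ⇒ 137 = 4² + 11².
  Combine using the Brahmagupta–Fibonacci identity (a² + b²)(c² + d²) = (ac − bd)² + (ad + bc)² = (ac + bd)² + (ad − bc)²:
  53 · 137 = 7261: from (2² + 7²)(4² + 11²), take (2·4 − 7·11, 2·11 + 7·4) = (8 − 77, 22 + 28) = (-69, 50); dropping signs (only squares matter) gives (69, 50); check 69² + 50² = 4761 + 2500 = 7261 ✓.
  Scale by k = 4: (4·69, 4·50) = (276, 200).
Step 4: Order so x ≤ y and verify: 200² + 276² = 40000 + 76176 = 116176 = n. ✓

n = 116176 = 200² + 276² (one valid representation with x ≤ y).


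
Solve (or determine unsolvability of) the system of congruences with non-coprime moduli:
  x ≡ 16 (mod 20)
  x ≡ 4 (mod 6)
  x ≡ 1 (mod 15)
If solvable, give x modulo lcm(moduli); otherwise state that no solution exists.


Moduli 20, 6, 15 are not pairwise coprime, so CRT works modulo lcm(m_i) when all pairwise compatibility conditions hold.
Pairwise compatibility: gcd(m_i, m_j) must divide a_i - a_j for every pair.
Merge one congruence at a time:
  Start: x ≡ 16 (mod 20).
  Combine with x ≡ 4 (mod 6): gcd(20, 6) = 2; 4 - 16 = -12, which IS divisible by 2, so compatible.
    Write x = 16 + 20·t and substitute into x ≡ 4 (mod 6): 20·t ≡ 4 − 16 = -12 (mod 6).
    Divide the congruence (and modulus) by g = 2: 10·t ≡ -6 (mod 3).
    Reduce coefficients mod 3: 1·t ≡ 0 (mod 3).
    So t ≡ 0 (mod 3).
    Then x = 16 + 20·0 = 16, valid modulo lcm(20, 6) = 60: x ≡ 16 (mod 60).
  Combine with x ≡ 1 (mod 15): gcd(60, 15) = 15; 1 - 16 = -15, which IS divisible by 15, so compatible.
    Write x = 16 + 60·t and substitute into x ≡ 1 (mod 15): 60·t ≡ 1 − 16 = -15 (mod 15).
    Divide the congruence (and modulus) by g = 15: 4·t ≡ -1 (mod 1).
    Modulo 1 every t works; take t = 0.
    Then x = 16 + 60·0 = 16, valid modulo lcm(60, 15) = 60: x ≡ 16 (mod 60).
Verify: 16 mod 20 = 16, 16 mod 6 = 4, 16 mod 15 = 1.

x ≡ 16 (mod 60).


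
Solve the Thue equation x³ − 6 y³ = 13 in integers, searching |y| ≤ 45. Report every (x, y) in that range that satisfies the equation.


The equation is x³ - 6y³ = 13. For fixed y, x³ = 6·y³ + 13, so a solution requires the RHS to be a perfect cube.
Strategy: iterate y from -45 to 45, compute RHS = 6·y³ + 13, and check whether it is a (positive or negative) perfect cube.
Check small values of y:
  y = 0: RHS = 13 is not a perfect cube.
  y = 1: RHS = 19 is not a perfect cube.
  y = -1: RHS = 7 is not a perfect cube.
  y = 2: RHS = 61 is not a perfect cube.
  y = -2: RHS = -35 is not a perfect cube.
  y = 3: RHS = 175 is not a perfect cube.
  y = -3: RHS = -149 is not a perfect cube.
Continuing the search up to |y| = 45 finds no solutions either.
No (x, y) in the scanned range satisfies the equation.

No integer solutions with |y| ≤ 45.


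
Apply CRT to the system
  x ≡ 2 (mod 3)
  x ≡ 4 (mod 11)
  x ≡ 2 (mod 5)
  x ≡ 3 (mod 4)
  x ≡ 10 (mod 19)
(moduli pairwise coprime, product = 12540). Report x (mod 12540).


Product of moduli M = 3 · 11 · 5 · 4 · 19 = 12540.
Merge one congruence at a time:
  Start: x ≡ 2 (mod 3).
  Combine with x ≡ 4 (mod 11); new modulus lcm = 33.
    Write x = 2 + 3·t and substitute into x ≡ 4 (mod 11): 3·t ≡ 4 − 2 = 2 (mod 11).
    The inverse of 3 mod 11 is 4 (since 3·4 = 12 = 1·11 + 1), so t ≡ 4·2 = 8 ≡ 8 (mod 11).
    Then x = 2 + 3·8 = 26, valid modulo lcm(3, 11) = 33: x ≡ 26 (mod 33).
  Combine with x ≡ 2 (mod 5); new modulus lcm = 165.
    Write x = 26 + 33·t and substitute into x ≡ 2 (mod 5): 33·t ≡ 2 − 26 = -24 (mod 5).
    Reduce coefficients mod 5: 3·t ≡ 1 (mod 5).
    The inverse of 3 mod 5 is 2 (since 3·2 = 6 = 1·5 + 1), so t ≡ 2·1 = 2 ≡ 2 (mod 5).
    Then x = 26 + 33·2 = 92, valid modulo lcm(33, 5) = 165: x ≡ 92 (mod 165).
  Combine with x ≡ 3 (mod 4); new modulus lcm = 660.
    Write x = 92 + 165·t and substitute into x ≡ 3 (mod 4): 165·t ≡ 3 − 92 = -89 (mod 4).
    Reduce coefficients mod 4: 1·t ≡ 3 (mod 4).
    So t ≡ 3 (mod 4).
    Then x = 92 + 165·3 = 587, valid modulo lcm(165, 4) = 660: x ≡ 587 (mod 660).
  Combine with x ≡ 10 (mod 19); new modulus lcm = 12540.
    Write x = 587 + 660·t and substitute into x ≡ 10 (mod 19): 660·t ≡ 10 − 587 = -577 (mod 19).
    Reduce coefficients mod 19: 14·t ≡ 12 (mod 19).
    The inverse of 14 mod 19 is 15 (since 14·15 = 210 = 11·19 + 1), so t ≡ 15·12 = 180 ≡ 9 (mod 19).
    Then x = 587 + 660·9 = 6527, valid modulo lcm(660, 19) = 12540: x ≡ 6527 (mod 12540).
Verify against each original: 6527 mod 3 = 2, 6527 mod 11 = 4, 6527 mod 5 = 2, 6527 mod 4 = 3, 6527 mod 19 = 10.

x ≡ 6527 (mod 12540).


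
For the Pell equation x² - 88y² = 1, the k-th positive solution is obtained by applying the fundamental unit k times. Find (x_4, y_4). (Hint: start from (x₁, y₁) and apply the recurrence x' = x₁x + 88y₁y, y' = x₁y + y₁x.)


Step 1: Find the fundamental solution (x₁, y₁) of x² - 88y² = 1.
  Expand √88 as a continued fraction. a₀ = ⌊√88⌋ = 9; iterate m_{k+1} = d_k·a_k − m_k, d_{k+1} = (88 − m_{k+1}²)/d_k, a_{k+1} = ⌊(a₀ + m_{k+1})/d_{k+1}⌋ (starting m₀ = 0, d₀ = 1), with convergents p_k = a_k·p_{k-1} + p_{k-2}, q_k = a_k·q_{k-1} + q_{k-2} (p₋₁ = 1, q₋₁ = 0):
  k = 0: a₀ = 9; p₀/q₀ = 9/1; p₀² − 88·q₀² = 81 − 88 = -7.
  k = 1: m = 9, d = 7, a = ⌊(9 + 9)/7⌋ = 2; p/q = (2·9 + 1)/(2·1 + 0) = 19/2; p² − 88·q² = 361 − 352 = 9.
  k = 2: m = 5, d = 9, a = ⌊(9 + 5)/9⌋ = 1; p/q = (1·19 + 9)/(1·2 + 1) = 28/3; p² − 88·q² = 784 − 792 = -8.
  k = 3: m = 4, d = 8, a = ⌊(9 + 4)/8⌋ = 1; p/q = (1·28 + 19)/(1·3 + 2) = 47/5; p² − 88·q² = 2209 − 2200 = 9.
  k = 4: m = 4, d = 9, a = ⌊(9 + 4)/9⌋ = 1; p/q = (1·47 + 28)/(1·5 + 3) = 75/8; p² − 88·q² = 5625 − 5632 = -7.
  k = 5: m = 5, d = 7, a = ⌊(9 + 5)/7⌋ = 2; p/q = (2·75 + 47)/(2·8 + 5) = 197/21; p² − 88·q² = 38809 − 38808 = 1.
  The first convergent with p² − 88·q² = 1 gives the fundamental solution (x₁, y₁) = (197, 21).
Step 2: Apply the recurrence (x_{n+1}, y_{n+1}) = (x₁x_n + 88y₁y_n, x₁y_n + y₁x_n) repeatedly.
  From (x_1, y_1) = (197, 21): x_2 = 197·197 + 88·21·21 = 77617; y_2 = 197·21 + 21·197 = 8274.
  From (x_2, y_2) = (77617, 8274): x_3 = 197·77617 + 88·21·8274 = 30580901; y_3 = 197·8274 + 21·77617 = 3259935.
  From (x_3, y_3) = (30580901, 3259935): x_4 = 197·30580901 + 88·21·3259935 = 12048797377; y_4 = 197·3259935 + 21·30580901 = 1284406116.
Step 3: Verify x_4² - 88·y_4² = 145173518232002080129 - 145173518232002080128 = 1 (should be 1). ✓

(x_1, y_1) = (197, 21); (x_4, y_4) = (12048797377, 1284406116).


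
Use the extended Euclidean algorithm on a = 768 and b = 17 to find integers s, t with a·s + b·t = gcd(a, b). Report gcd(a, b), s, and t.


Euclidean algorithm on (768, 17) — divide until remainder is 0:
  768 = 45 · 17 + 3
  17 = 5 · 3 + 2
  3 = 1 · 2 + 1
  2 = 2 · 1 + 0
gcd(768, 17) = 1.
Track Bezout coefficients alongside the remainders: start with r₀ = 768 = a·1 + b·0 (s = 1, t = 0) and r₁ = 17 = a·0 + b·1 (s = 0, t = 1); each new remainder r_{k+1} = r_{k-1} − q_k·r_k inherits s_{k+1} = s_{k-1} − q_k·s_k, t_{k+1} = t_{k-1} − q_k·t_k, so r_k = a·s_k + b·t_k at every step:
  q = 45: r = 3, s = 1 − 45·0 = 1, t = 0 − 45·1 = -45  (check: 768·1 + 17·(-45) = 3)
  q = 5: r = 2, s = 0 − 5·1 = -5, t = 1 − 5·(-45) = 226  (check: 768·(-5) + 17·226 = 2)
  q = 1: r = 1, s = 1 − 1·(-5) = 6, t = -45 − 1·226 = -271  (check: 768·6 + 17·(-271) = 1)
The row with r = 1 (the gcd) gives the Bezout coefficients s = 6, t = -271.
Result: 768 · (6) + 17 · (-271) = 1.

gcd(768, 17) = 1; s = 6, t = -271 (check: 768·6 + 17·(-271) = 1).


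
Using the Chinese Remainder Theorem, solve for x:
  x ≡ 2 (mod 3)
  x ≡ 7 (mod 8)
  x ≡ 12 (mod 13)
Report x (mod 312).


Moduli 3, 8, 13 are pairwise coprime; by CRT there is a unique solution modulo M = 3 · 8 · 13 = 312.
Solve pairwise, accumulating the modulus:
  Start with x ≡ 2 (mod 3).
  Combine with x ≡ 7 (mod 8): since gcd(3, 8) = 1, we get a unique residue mod 24.
    Write x = 2 + 3·t and substitute into x ≡ 7 (mod 8): 3·t ≡ 7 − 2 = 5 (mod 8).
    The inverse of 3 mod 8 is 3 (since 3·3 = 9 = 1·8 + 1), so t ≡ 3·5 = 15 ≡ 7 (mod 8).
    Then x = 2 + 3·7 = 23, valid modulo lcm(3, 8) = 24: x ≡ 23 (mod 24).
  Combine with x ≡ 12 (mod 13): since gcd(24, 13) = 1, we get a unique residue mod 312.
    Write x = 23 + 24·t and substitute into x ≡ 12 (mod 13): 24·t ≡ 12 − 23 = -11 (mod 13).
    Reduce coefficients mod 13: 11·t ≡ 2 (mod 13).
    The inverse of 11 mod 13 is 6 (since 11·6 = 66 = 5·13 + 1), so t ≡ 6·2 = 12 ≡ 12 (mod 13).
    Then x = 23 + 24·12 = 311, valid modulo lcm(24, 13) = 312: x ≡ 311 (mod 312).
Verify: 311 mod 3 = 2 ✓, 311 mod 8 = 7 ✓, 311 mod 13 = 12 ✓.

x ≡ 311 (mod 312).


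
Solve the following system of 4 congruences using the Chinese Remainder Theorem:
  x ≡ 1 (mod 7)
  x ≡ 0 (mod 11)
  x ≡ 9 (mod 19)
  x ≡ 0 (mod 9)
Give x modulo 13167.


Product of moduli M = 7 · 11 · 19 · 9 = 13167.
Merge one congruence at a time:
  Start: x ≡ 1 (mod 7).
  Combine with x ≡ 0 (mod 11); new modulus lcm = 77.
    Write x = 1 + 7·t and substitute into x ≡ 0 (mod 11): 7·t ≡ 0 − 1 = -1 (mod 11).
    Reduce coefficients mod 11: 7·t ≡ 10 (mod 11).
    The inverse of 7 mod 11 is 8 (since 7·8 = 56 = 5·11 + 1), so t ≡ 8·10 = 80 ≡ 3 (mod 11).
    Then x = 1 + 7·3 = 22, valid modulo lcm(7, 11) = 77: x ≡ 22 (mod 77).
  Combine with x ≡ 9 (mod 19); new modulus lcm = 1463.
    Write x = 22 + 77·t and substitute into x ≡ 9 (mod 19): 77·t ≡ 9 − 22 = -13 (mod 19).
    Reduce coefficients mod 19: 1·t ≡ 6 (mod 19).
    So t ≡ 6 (mod 19).
    Then x = 22 + 77·6 = 484, valid modulo lcm(77, 19) = 1463: x ≡ 484 (mod 1463).
  Combine with x ≡ 0 (mod 9); new modulus lcm = 13167.
    Write x = 484 + 1463·t and substitute into x ≡ 0 (mod 9): 1463·t ≡ 0 − 484 = -484 (mod 9).
    Reduce coefficients mod 9: 5·t ≡ 2 (mod 9).
    The inverse of 5 mod 9 is 2 (since 5·2 = 10 = 1·9 + 1), so t ≡ 2·2 = 4 ≡ 4 (mod 9).
    Then x = 484 + 1463·4 = 6336, valid modulo lcm(1463, 9) = 13167: x ≡ 6336 (mod 13167).
Verify against each original: 6336 mod 7 = 1, 6336 mod 11 = 0, 6336 mod 19 = 9, 6336 mod 9 = 0.

x ≡ 6336 (mod 13167).


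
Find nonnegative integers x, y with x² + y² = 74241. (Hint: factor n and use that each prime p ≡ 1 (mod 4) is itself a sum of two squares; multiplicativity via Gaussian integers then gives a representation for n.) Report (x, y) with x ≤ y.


Step 1: Factor n = 74241 = 3^2 · 73 · 113.
Step 2: Check the mod-4 condition on each prime factor: 3 ≡ 3 (mod 4), exponent 2 (must be even); 73 ≡ 1 (mod 4), exponent 1; 113 ≡ 1 (mod 4), exponent 1.
All primes ≡ 3 (mod 4) appear to even exponent (or don't appear), so by the two-squares theorem n IS expressible as a sum of two squares.
Step 3: Build a representation. Group n = k² · m with k = 3 and m = 73 · 113 = 8249 (a product of primes ≡ 1 (mod 4)); a representation of m scales to one of n via (k·x)² + (k·y)² = k²(x² + y²). Each prime p ≡ 1 (mod 4) is itself a sum of two squares; find a² by testing p − a² for a perfect square:
  73: 73 − 1² = 72, 73 − 2² = 69, 73 − 3² = 64 = 8² ⇒ 73 = 3² + 8².
  113: 113 − 1² = 112, 113 − 2² = 109, 113 − 3² = 104, 113 − 4² = 97, 113 − 5² = 88, 113 − 6² = 77, 113 − 7² = 64 = 8² ⇒ 113 = 7² + 8².
  Combine using the Brahmagupta–Fibonacci identity (a² + b²)(c² + d²) = (ac − bd)² + (ad + bc)² = (ac + bd)² + (ad − bc)²:
  73 · 113 = 8249: from (3² + 8²)(7² + 8²), take (3·7 − 8·8, 3·8 + 8·7) = (21 − 64, 24 + 56) = (-43, 80); dropping signs (only squares matter) gives (43, 80); check 43² + 80² = 1849 + 6400 = 8249 ✓.
  Scale by k = 3: (3·43, 3·80) = (129, 240).
Step 4: Order so x ≤ y and verify: 129² + 240² = 16641 + 57600 = 74241 = n. ✓

n = 74241 = 129² + 240² (one valid representation with x ≤ y).


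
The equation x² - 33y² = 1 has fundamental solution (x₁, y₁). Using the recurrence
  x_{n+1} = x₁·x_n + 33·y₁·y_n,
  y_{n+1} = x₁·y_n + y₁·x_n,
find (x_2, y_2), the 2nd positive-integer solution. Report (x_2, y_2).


Step 1: Find the fundamental solution (x₁, y₁) of x² - 33y² = 1.
  Expand √33 as a continued fraction. a₀ = ⌊√33⌋ = 5; iterate m_{k+1} = d_k·a_k − m_k, d_{k+1} = (33 − m_{k+1}²)/d_k, a_{k+1} = ⌊(a₀ + m_{k+1})/d_{k+1}⌋ (starting m₀ = 0, d₀ = 1), with convergents p_k = a_k·p_{k-1} + p_{k-2}, q_k = a_k·q_{k-1} + q_{k-2} (p₋₁ = 1, q₋₁ = 0):
  k = 0: a₀ = 5; p₀/q₀ = 5/1; p₀² − 33·q₀² = 25 − 33 = -8.
  k = 1: m = 5, d = 8, a = ⌊(5 + 5)/8⌋ = 1; p/q = (1·5 + 1)/(1·1 + 0) = 6/1; p² − 33·q² = 36 − 33 = 3.
  k = 2: m = 3, d = 3, a = ⌊(5 + 3)/3⌋ = 2; p/q = (2·6 + 5)/(2·1 + 1) = 17/3; p² − 33·q² = 289 − 297 = -8.
  k = 3: m = 3, d = 8, a = ⌊(5 + 3)/8⌋ = 1; p/q = (1·17 + 6)/(1·3 + 1) = 23/4; p² − 33·q² = 529 − 528 = 1.
  The first convergent with p² − 33·q² = 1 gives the fundamental solution (x₁, y₁) = (23, 4).
Step 2: Apply the recurrence (x_{n+1}, y_{n+1}) = (x₁x_n + 33y₁y_n, x₁y_n + y₁x_n) repeatedly.
  From (x_1, y_1) = (23, 4): x_2 = 23·23 + 33·4·4 = 1057; y_2 = 23·4 + 4·23 = 184.
Step 3: Verify x_2² - 33·y_2² = 1117249 - 1117248 = 1 (should be 1). ✓

(x_1, y_1) = (23, 4); (x_2, y_2) = (1057, 184).


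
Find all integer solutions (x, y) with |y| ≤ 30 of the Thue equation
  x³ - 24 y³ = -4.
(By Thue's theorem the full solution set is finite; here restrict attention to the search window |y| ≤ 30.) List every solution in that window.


The equation is x³ - 24y³ = -4. For fixed y, x³ = 24·y³ − 4, so a solution requires the RHS to be a perfect cube.
Strategy: iterate y from -30 to 30, compute RHS = 24·y³ − 4, and check whether it is a (positive or negative) perfect cube.
Check small values of y:
  y = 0: RHS = -4 is not a perfect cube.
  y = 1: RHS = 20 is not a perfect cube.
  y = -1: RHS = -28 is not a perfect cube.
  y = 2: RHS = 188 is not a perfect cube.
  y = -2: RHS = -196 is not a perfect cube.
  y = 3: RHS = 644 is not a perfect cube.
  y = -3: RHS = -652 is not a perfect cube.
Continuing the search up to |y| = 30 finds no solutions either.
No (x, y) in the scanned range satisfies the equation.

No integer solutions with |y| ≤ 30.


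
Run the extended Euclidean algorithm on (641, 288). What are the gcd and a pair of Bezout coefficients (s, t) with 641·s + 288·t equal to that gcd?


Euclidean algorithm on (641, 288) — divide until remainder is 0:
  641 = 2 · 288 + 65
  288 = 4 · 65 + 28
  65 = 2 · 28 + 9
  28 = 3 · 9 + 1
  9 = 9 · 1 + 0
gcd(641, 288) = 1.
Track Bezout coefficients alongside the remainders: start with r₀ = 641 = a·1 + b·0 (s = 1, t = 0) and r₁ = 288 = a·0 + b·1 (s = 0, t = 1); each new remainder r_{k+1} = r_{k-1} − q_k·r_k inherits s_{k+1} = s_{k-1} − q_k·s_k, t_{k+1} = t_{k-1} − q_k·t_k, so r_k = a·s_k + b·t_k at every step:
  q = 2: r = 65, s = 1 − 2·0 = 1, t = 0 − 2·1 = -2  (check: 641·1 + 288·(-2) = 65)
  q = 4: r = 28, s = 0 − 4·1 = -4, t = 1 − 4·(-2) = 9  (check: 641·(-4) + 288·9 = 28)
  q = 2: r = 9, s = 1 − 2·(-4) = 9, t = -2 − 2·9 = -20  (check: 641·9 + 288·(-20) = 9)
  q = 3: r = 1, s = -4 − 3·9 = -31, t = 9 − 3·(-20) = 69  (check: 641·(-31) + 288·69 = 1)
The row with r = 1 (the gcd) gives the Bezout coefficients s = -31, t = 69.
Result: 641 · (-31) + 288 · (69) = 1.

gcd(641, 288) = 1; s = -31, t = 69 (check: 641·(-31) + 288·69 = 1).


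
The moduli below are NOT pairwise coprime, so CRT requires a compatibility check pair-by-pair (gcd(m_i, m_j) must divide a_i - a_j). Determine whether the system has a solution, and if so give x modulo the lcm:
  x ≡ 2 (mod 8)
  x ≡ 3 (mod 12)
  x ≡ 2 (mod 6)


Moduli 8, 12, 6 are not pairwise coprime, so CRT works modulo lcm(m_i) when all pairwise compatibility conditions hold.
Pairwise compatibility: gcd(m_i, m_j) must divide a_i - a_j for every pair.
Merge one congruence at a time:
  Start: x ≡ 2 (mod 8).
  Combine with x ≡ 3 (mod 12): gcd(8, 12) = 4, and 3 - 2 = 1 is NOT divisible by 4.
    ⇒ system is inconsistent (no integer solution).

No solution (the system is inconsistent).


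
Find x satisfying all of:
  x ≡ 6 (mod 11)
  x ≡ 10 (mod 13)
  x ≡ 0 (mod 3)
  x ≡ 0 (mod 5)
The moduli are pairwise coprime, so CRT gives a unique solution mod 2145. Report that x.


Product of moduli M = 11 · 13 · 3 · 5 = 2145.
Merge one congruence at a time:
  Start: x ≡ 6 (mod 11).
  Combine with x ≡ 10 (mod 13); new modulus lcm = 143.
    Write x = 6 + 11·t and substitute into x ≡ 10 (mod 13): 11·t ≡ 10 − 6 = 4 (mod 13).
    The inverse of 11 mod 13 is 6 (since 11·6 = 66 = 5·13 + 1), so t ≡ 6·4 = 24 ≡ 11 (mod 13).
    Then x = 6 + 11·11 = 127, valid modulo lcm(11, 13) = 143: x ≡ 127 (mod 143).
  Combine with x ≡ 0 (mod 3); new modulus lcm = 429.
    Write x = 127 + 143·t and substitute into x ≡ 0 (mod 3): 143·t ≡ 0 − 127 = -127 (mod 3).
    Reduce coefficients mod 3: 2·t ≡ 2 (mod 3).
    The inverse of 2 mod 3 is 2 (since 2·2 = 4 = 1·3 + 1), so t ≡ 2·2 = 4 ≡ 1 (mod 3).
    Then x = 127 + 143·1 = 270, valid modulo lcm(143, 3) = 429: x ≡ 270 (mod 429).
  Combine with x ≡ 0 (mod 5); new modulus lcm = 2145.
    Write x = 270 + 429·t and substitute into x ≡ 0 (mod 5): 429·t ≡ 0 − 270 = -270 (mod 5).
    Reduce coefficients mod 5: 4·t ≡ 0 (mod 5).
    The inverse of 4 mod 5 is 4 (since 4·4 = 16 = 3·5 + 1), so t ≡ 4·0 = 0 ≡ 0 (mod 5).
    Then x = 270 + 429·0 = 270, valid modulo lcm(429, 5) = 2145: x ≡ 270 (mod 2145).
Verify against each original: 270 mod 11 = 6, 270 mod 13 = 10, 270 mod 3 = 0, 270 mod 5 = 0.

x ≡ 270 (mod 2145).


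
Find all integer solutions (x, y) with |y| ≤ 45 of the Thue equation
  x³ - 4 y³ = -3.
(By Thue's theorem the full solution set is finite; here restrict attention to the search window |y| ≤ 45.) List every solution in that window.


The equation is x³ - 4y³ = -3. For fixed y, x³ = 4·y³ − 3, so a solution requires the RHS to be a perfect cube.
Strategy: iterate y from -45 to 45, compute RHS = 4·y³ − 3, and check whether it is a (positive or negative) perfect cube.
Check small values of y:
  y = 0: RHS = -3 is not a perfect cube.
  y = 1: RHS = 1 = (1)³ ⇒ x = 1 works.
  y = -1: RHS = -7 is not a perfect cube.
  y = 2: RHS = 29 is not a perfect cube.
  y = -2: RHS = -35 is not a perfect cube.
  y = 3: RHS = 105 is not a perfect cube.
  y = -3: RHS = -111 is not a perfect cube.
Continuing the search up to |y| = 45 finds no further solutions beyond those listed.
Collected solutions: (1, 1).

Solutions (with |y| ≤ 45): (1, 1).


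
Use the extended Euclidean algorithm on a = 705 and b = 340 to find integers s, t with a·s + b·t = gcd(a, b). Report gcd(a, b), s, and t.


Euclidean algorithm on (705, 340) — divide until remainder is 0:
  705 = 2 · 340 + 25
  340 = 13 · 25 + 15
  25 = 1 · 15 + 10
  15 = 1 · 10 + 5
  10 = 2 · 5 + 0
gcd(705, 340) = 5.
Track Bezout coefficients alongside the remainders: start with r₀ = 705 = a·1 + b·0 (s = 1, t = 0) and r₁ = 340 = a·0 + b·1 (s = 0, t = 1); each new remainder r_{k+1} = r_{k-1} − q_k·r_k inherits s_{k+1} = s_{k-1} − q_k·s_k, t_{k+1} = t_{k-1} − q_k·t_k, so r_k = a·s_k + b·t_k at every step:
  q = 2: r = 25, s = 1 − 2·0 = 1, t = 0 − 2·1 = -2  (check: 705·1 + 340·(-2) = 25)
  q = 13: r = 15, s = 0 − 13·1 = -13, t = 1 − 13·(-2) = 27  (check: 705·(-13) + 340·27 = 15)
  q = 1: r = 10, s = 1 − 1·(-13) = 14, t = -2 − 1·27 = -29  (check: 705·14 + 340·(-29) = 10)
  q = 1: r = 5, s = -13 − 1·14 = -27, t = 27 − 1·(-29) = 56  (check: 705·(-27) + 340·56 = 5)
The row with r = 5 (the gcd) gives the Bezout coefficients s = -27, t = 56.
Result: 705 · (-27) + 340 · (56) = 5.

gcd(705, 340) = 5; s = -27, t = 56 (check: 705·(-27) + 340·56 = 5).


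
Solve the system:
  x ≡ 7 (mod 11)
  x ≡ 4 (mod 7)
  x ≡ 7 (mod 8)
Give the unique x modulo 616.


Moduli 11, 7, 8 are pairwise coprime; by CRT there is a unique solution modulo M = 11 · 7 · 8 = 616.
Solve pairwise, accumulating the modulus:
  Start with x ≡ 7 (mod 11).
  Combine with x ≡ 4 (mod 7): since gcd(11, 7) = 1, we get a unique residue mod 77.
    Write x = 7 + 11·t and substitute into x ≡ 4 (mod 7): 11·t ≡ 4 − 7 = -3 (mod 7).
    Reduce coefficients mod 7: 4·t ≡ 4 (mod 7).
    The inverse of 4 mod 7 is 2 (since 4·2 = 8 = 1·7 + 1), so t ≡ 2·4 = 8 ≡ 1 (mod 7).
    Then x = 7 + 11·1 = 18, valid modulo lcm(11, 7) = 77: x ≡ 18 (mod 77).
  Combine with x ≡ 7 (mod 8): since gcd(77, 8) = 1, we get a unique residue mod 616.
    Write x = 18 + 77·t and substitute into x ≡ 7 (mod 8): 77·t ≡ 7 − 18 = -11 (mod 8).
    Reduce coefficients mod 8: 5·t ≡ 5 (mod 8).
    The inverse of 5 mod 8 is 5 (since 5·5 = 25 = 3·8 + 1), so t ≡ 5·5 = 25 ≡ 1 (mod 8).
    Then x = 18 + 77·1 = 95, valid modulo lcm(77, 8) = 616: x ≡ 95 (mod 616).
Verify: 95 mod 11 = 7 ✓, 95 mod 7 = 4 ✓, 95 mod 8 = 7 ✓.

x ≡ 95 (mod 616).


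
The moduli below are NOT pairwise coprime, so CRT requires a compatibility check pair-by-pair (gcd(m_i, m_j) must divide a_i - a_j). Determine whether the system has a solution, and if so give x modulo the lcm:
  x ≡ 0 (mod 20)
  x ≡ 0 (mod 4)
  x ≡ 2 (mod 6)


Moduli 20, 4, 6 are not pairwise coprime, so CRT works modulo lcm(m_i) when all pairwise compatibility conditions hold.
Pairwise compatibility: gcd(m_i, m_j) must divide a_i - a_j for every pair.
Merge one congruence at a time:
  Start: x ≡ 0 (mod 20).
  Combine with x ≡ 0 (mod 4): gcd(20, 4) = 4; 0 - 0 = 0, which IS divisible by 4, so compatible.
    Write x = 0 + 20·t and substitute into x ≡ 0 (mod 4): 20·t ≡ 0 − 0 = 0 (mod 4).
    Divide the congruence (and modulus) by g = 4: 5·t ≡ 0 (mod 1).
    Modulo 1 every t works; take t = 0.
    Then x = 0 + 20·0 = 0, valid modulo lcm(20, 4) = 20: x ≡ 0 (mod 20).
  Combine with x ≡ 2 (mod 6): gcd(20, 6) = 2; 2 - 0 = 2, which IS divisible by 2, so compatible.
    Write x = 0 + 20·t and substitute into x ≡ 2 (mod 6): 20·t ≡ 2 − 0 = 2 (mod 6).
    Divide the congruence (and modulus) by g = 2: 10·t ≡ 1 (mod 3).
    Reduce coefficients mod 3: 1·t ≡ 1 (mod 3).
    So t ≡ 1 (mod 3).
    Then x = 0 + 20·1 = 20, valid modulo lcm(20, 6) = 60: x ≡ 20 (mod 60).
Verify: 20 mod 20 = 0, 20 mod 4 = 0, 20 mod 6 = 2.

x ≡ 20 (mod 60).


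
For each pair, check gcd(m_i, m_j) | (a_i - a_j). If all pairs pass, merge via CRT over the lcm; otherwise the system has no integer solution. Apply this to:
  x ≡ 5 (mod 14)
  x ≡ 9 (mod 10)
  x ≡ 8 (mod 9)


Moduli 14, 10, 9 are not pairwise coprime, so CRT works modulo lcm(m_i) when all pairwise compatibility conditions hold.
Pairwise compatibility: gcd(m_i, m_j) must divide a_i - a_j for every pair.
Merge one congruence at a time:
  Start: x ≡ 5 (mod 14).
  Combine with x ≡ 9 (mod 10): gcd(14, 10) = 2; 9 - 5 = 4, which IS divisible by 2, so compatible.
    Write x = 5 + 14·t and substitute into x ≡ 9 (mod 10): 14·t ≡ 9 − 5 = 4 (mod 10).
    Divide the congruence (and modulus) by g = 2: 7·t ≡ 2 (mod 5).
    Reduce coefficients mod 5: 2·t ≡ 2 (mod 5).
    The inverse of 2 mod 5 is 3 (since 2·3 = 6 = 1·5 + 1), so t ≡ 3·2 = 6 ≡ 1 (mod 5).
    Then x = 5 + 14·1 = 19, valid modulo lcm(14, 10) = 70: x ≡ 19 (mod 70).
  Combine with x ≡ 8 (mod 9): gcd(70, 9) = 1; 8 - 19 = -11, which IS divisible by 1, so compatible.
    Write x = 19 + 70·t and substitute into x ≡ 8 (mod 9): 70·t ≡ 8 − 19 = -11 (mod 9).
    Reduce coefficients mod 9: 7·t ≡ 7 (mod 9).
    The inverse of 7 mod 9 is 4 (since 7·4 = 28 = 3·9 + 1), so t ≡ 4·7 = 28 ≡ 1 (mod 9).
    Then x = 19 + 70·1 = 89, valid modulo lcm(70, 9) = 630: x ≡ 89 (mod 630).
Verify: 89 mod 14 = 5, 89 mod 10 = 9, 89 mod 9 = 8.

x ≡ 89 (mod 630).


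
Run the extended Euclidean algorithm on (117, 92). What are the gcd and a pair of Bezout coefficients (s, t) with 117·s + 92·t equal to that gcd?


Euclidean algorithm on (117, 92) — divide until remainder is 0:
  117 = 1 · 92 + 25
  92 = 3 · 25 + 17
  25 = 1 · 17 + 8
  17 = 2 · 8 + 1
  8 = 8 · 1 + 0
gcd(117, 92) = 1.
Track Bezout coefficients alongside the remainders: start with r₀ = 117 = a·1 + b·0 (s = 1, t = 0) and r₁ = 92 = a·0 + b·1 (s = 0, t = 1); each new remainder r_{k+1} = r_{k-1} − q_k·r_k inherits s_{k+1} = s_{k-1} − q_k·s_k, t_{k+1} = t_{k-1} − q_k·t_k, so r_k = a·s_k + b·t_k at every step:
  q = 1: r = 25, s = 1 − 1·0 = 1, t = 0 − 1·1 = -1  (check: 117·1 + 92·(-1) = 25)
  q = 3: r = 17, s = 0 − 3·1 = -3, t = 1 − 3·(-1) = 4  (check: 117·(-3) + 92·4 = 17)
  q = 1: r = 8, s = 1 − 1·(-3) = 4, t = -1 − 1·4 = -5  (check: 117·4 + 92·(-5) = 8)
  q = 2: r = 1, s = -3 − 2·4 = -11, t = 4 − 2·(-5) = 14  (check: 117·(-11) + 92·14 = 1)
The row with r = 1 (the gcd) gives the Bezout coefficients s = -11, t = 14.
Result: 117 · (-11) + 92 · (14) = 1.

gcd(117, 92) = 1; s = -11, t = 14 (check: 117·(-11) + 92·14 = 1).
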